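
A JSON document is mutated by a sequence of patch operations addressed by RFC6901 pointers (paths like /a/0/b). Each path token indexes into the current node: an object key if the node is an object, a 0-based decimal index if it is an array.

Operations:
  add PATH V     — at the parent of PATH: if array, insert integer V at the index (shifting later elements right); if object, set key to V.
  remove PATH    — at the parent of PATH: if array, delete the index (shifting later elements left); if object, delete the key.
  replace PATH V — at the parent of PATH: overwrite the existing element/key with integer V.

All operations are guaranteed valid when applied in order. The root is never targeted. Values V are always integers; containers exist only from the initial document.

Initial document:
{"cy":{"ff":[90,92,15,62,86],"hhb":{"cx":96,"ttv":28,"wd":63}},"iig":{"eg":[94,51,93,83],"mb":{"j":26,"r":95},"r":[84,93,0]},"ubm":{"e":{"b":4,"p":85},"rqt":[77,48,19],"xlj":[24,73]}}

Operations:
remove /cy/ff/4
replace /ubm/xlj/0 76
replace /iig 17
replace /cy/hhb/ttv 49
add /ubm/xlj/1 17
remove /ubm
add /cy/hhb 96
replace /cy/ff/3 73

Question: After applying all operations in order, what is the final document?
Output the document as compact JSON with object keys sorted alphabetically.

Answer: {"cy":{"ff":[90,92,15,73],"hhb":96},"iig":17}

Derivation:
After op 1 (remove /cy/ff/4): {"cy":{"ff":[90,92,15,62],"hhb":{"cx":96,"ttv":28,"wd":63}},"iig":{"eg":[94,51,93,83],"mb":{"j":26,"r":95},"r":[84,93,0]},"ubm":{"e":{"b":4,"p":85},"rqt":[77,48,19],"xlj":[24,73]}}
After op 2 (replace /ubm/xlj/0 76): {"cy":{"ff":[90,92,15,62],"hhb":{"cx":96,"ttv":28,"wd":63}},"iig":{"eg":[94,51,93,83],"mb":{"j":26,"r":95},"r":[84,93,0]},"ubm":{"e":{"b":4,"p":85},"rqt":[77,48,19],"xlj":[76,73]}}
After op 3 (replace /iig 17): {"cy":{"ff":[90,92,15,62],"hhb":{"cx":96,"ttv":28,"wd":63}},"iig":17,"ubm":{"e":{"b":4,"p":85},"rqt":[77,48,19],"xlj":[76,73]}}
After op 4 (replace /cy/hhb/ttv 49): {"cy":{"ff":[90,92,15,62],"hhb":{"cx":96,"ttv":49,"wd":63}},"iig":17,"ubm":{"e":{"b":4,"p":85},"rqt":[77,48,19],"xlj":[76,73]}}
After op 5 (add /ubm/xlj/1 17): {"cy":{"ff":[90,92,15,62],"hhb":{"cx":96,"ttv":49,"wd":63}},"iig":17,"ubm":{"e":{"b":4,"p":85},"rqt":[77,48,19],"xlj":[76,17,73]}}
After op 6 (remove /ubm): {"cy":{"ff":[90,92,15,62],"hhb":{"cx":96,"ttv":49,"wd":63}},"iig":17}
After op 7 (add /cy/hhb 96): {"cy":{"ff":[90,92,15,62],"hhb":96},"iig":17}
After op 8 (replace /cy/ff/3 73): {"cy":{"ff":[90,92,15,73],"hhb":96},"iig":17}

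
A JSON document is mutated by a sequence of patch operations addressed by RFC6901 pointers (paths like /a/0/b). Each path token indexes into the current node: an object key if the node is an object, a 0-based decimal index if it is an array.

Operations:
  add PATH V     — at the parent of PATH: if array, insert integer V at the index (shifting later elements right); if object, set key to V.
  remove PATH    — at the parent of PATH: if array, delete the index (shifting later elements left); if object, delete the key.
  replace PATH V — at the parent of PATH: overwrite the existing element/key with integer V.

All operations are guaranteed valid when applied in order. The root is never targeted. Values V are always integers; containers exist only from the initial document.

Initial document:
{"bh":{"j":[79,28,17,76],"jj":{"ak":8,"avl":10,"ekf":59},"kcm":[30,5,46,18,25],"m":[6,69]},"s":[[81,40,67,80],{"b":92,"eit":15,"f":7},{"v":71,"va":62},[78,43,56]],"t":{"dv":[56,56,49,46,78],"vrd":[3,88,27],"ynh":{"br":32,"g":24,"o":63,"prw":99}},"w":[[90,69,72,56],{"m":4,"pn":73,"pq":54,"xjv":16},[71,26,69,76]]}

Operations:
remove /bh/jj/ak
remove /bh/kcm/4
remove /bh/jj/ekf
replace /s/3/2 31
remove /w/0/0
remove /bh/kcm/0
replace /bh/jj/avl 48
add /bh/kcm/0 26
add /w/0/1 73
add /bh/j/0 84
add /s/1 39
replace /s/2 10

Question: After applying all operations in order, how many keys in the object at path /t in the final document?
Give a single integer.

After op 1 (remove /bh/jj/ak): {"bh":{"j":[79,28,17,76],"jj":{"avl":10,"ekf":59},"kcm":[30,5,46,18,25],"m":[6,69]},"s":[[81,40,67,80],{"b":92,"eit":15,"f":7},{"v":71,"va":62},[78,43,56]],"t":{"dv":[56,56,49,46,78],"vrd":[3,88,27],"ynh":{"br":32,"g":24,"o":63,"prw":99}},"w":[[90,69,72,56],{"m":4,"pn":73,"pq":54,"xjv":16},[71,26,69,76]]}
After op 2 (remove /bh/kcm/4): {"bh":{"j":[79,28,17,76],"jj":{"avl":10,"ekf":59},"kcm":[30,5,46,18],"m":[6,69]},"s":[[81,40,67,80],{"b":92,"eit":15,"f":7},{"v":71,"va":62},[78,43,56]],"t":{"dv":[56,56,49,46,78],"vrd":[3,88,27],"ynh":{"br":32,"g":24,"o":63,"prw":99}},"w":[[90,69,72,56],{"m":4,"pn":73,"pq":54,"xjv":16},[71,26,69,76]]}
After op 3 (remove /bh/jj/ekf): {"bh":{"j":[79,28,17,76],"jj":{"avl":10},"kcm":[30,5,46,18],"m":[6,69]},"s":[[81,40,67,80],{"b":92,"eit":15,"f":7},{"v":71,"va":62},[78,43,56]],"t":{"dv":[56,56,49,46,78],"vrd":[3,88,27],"ynh":{"br":32,"g":24,"o":63,"prw":99}},"w":[[90,69,72,56],{"m":4,"pn":73,"pq":54,"xjv":16},[71,26,69,76]]}
After op 4 (replace /s/3/2 31): {"bh":{"j":[79,28,17,76],"jj":{"avl":10},"kcm":[30,5,46,18],"m":[6,69]},"s":[[81,40,67,80],{"b":92,"eit":15,"f":7},{"v":71,"va":62},[78,43,31]],"t":{"dv":[56,56,49,46,78],"vrd":[3,88,27],"ynh":{"br":32,"g":24,"o":63,"prw":99}},"w":[[90,69,72,56],{"m":4,"pn":73,"pq":54,"xjv":16},[71,26,69,76]]}
After op 5 (remove /w/0/0): {"bh":{"j":[79,28,17,76],"jj":{"avl":10},"kcm":[30,5,46,18],"m":[6,69]},"s":[[81,40,67,80],{"b":92,"eit":15,"f":7},{"v":71,"va":62},[78,43,31]],"t":{"dv":[56,56,49,46,78],"vrd":[3,88,27],"ynh":{"br":32,"g":24,"o":63,"prw":99}},"w":[[69,72,56],{"m":4,"pn":73,"pq":54,"xjv":16},[71,26,69,76]]}
After op 6 (remove /bh/kcm/0): {"bh":{"j":[79,28,17,76],"jj":{"avl":10},"kcm":[5,46,18],"m":[6,69]},"s":[[81,40,67,80],{"b":92,"eit":15,"f":7},{"v":71,"va":62},[78,43,31]],"t":{"dv":[56,56,49,46,78],"vrd":[3,88,27],"ynh":{"br":32,"g":24,"o":63,"prw":99}},"w":[[69,72,56],{"m":4,"pn":73,"pq":54,"xjv":16},[71,26,69,76]]}
After op 7 (replace /bh/jj/avl 48): {"bh":{"j":[79,28,17,76],"jj":{"avl":48},"kcm":[5,46,18],"m":[6,69]},"s":[[81,40,67,80],{"b":92,"eit":15,"f":7},{"v":71,"va":62},[78,43,31]],"t":{"dv":[56,56,49,46,78],"vrd":[3,88,27],"ynh":{"br":32,"g":24,"o":63,"prw":99}},"w":[[69,72,56],{"m":4,"pn":73,"pq":54,"xjv":16},[71,26,69,76]]}
After op 8 (add /bh/kcm/0 26): {"bh":{"j":[79,28,17,76],"jj":{"avl":48},"kcm":[26,5,46,18],"m":[6,69]},"s":[[81,40,67,80],{"b":92,"eit":15,"f":7},{"v":71,"va":62},[78,43,31]],"t":{"dv":[56,56,49,46,78],"vrd":[3,88,27],"ynh":{"br":32,"g":24,"o":63,"prw":99}},"w":[[69,72,56],{"m":4,"pn":73,"pq":54,"xjv":16},[71,26,69,76]]}
After op 9 (add /w/0/1 73): {"bh":{"j":[79,28,17,76],"jj":{"avl":48},"kcm":[26,5,46,18],"m":[6,69]},"s":[[81,40,67,80],{"b":92,"eit":15,"f":7},{"v":71,"va":62},[78,43,31]],"t":{"dv":[56,56,49,46,78],"vrd":[3,88,27],"ynh":{"br":32,"g":24,"o":63,"prw":99}},"w":[[69,73,72,56],{"m":4,"pn":73,"pq":54,"xjv":16},[71,26,69,76]]}
After op 10 (add /bh/j/0 84): {"bh":{"j":[84,79,28,17,76],"jj":{"avl":48},"kcm":[26,5,46,18],"m":[6,69]},"s":[[81,40,67,80],{"b":92,"eit":15,"f":7},{"v":71,"va":62},[78,43,31]],"t":{"dv":[56,56,49,46,78],"vrd":[3,88,27],"ynh":{"br":32,"g":24,"o":63,"prw":99}},"w":[[69,73,72,56],{"m":4,"pn":73,"pq":54,"xjv":16},[71,26,69,76]]}
After op 11 (add /s/1 39): {"bh":{"j":[84,79,28,17,76],"jj":{"avl":48},"kcm":[26,5,46,18],"m":[6,69]},"s":[[81,40,67,80],39,{"b":92,"eit":15,"f":7},{"v":71,"va":62},[78,43,31]],"t":{"dv":[56,56,49,46,78],"vrd":[3,88,27],"ynh":{"br":32,"g":24,"o":63,"prw":99}},"w":[[69,73,72,56],{"m":4,"pn":73,"pq":54,"xjv":16},[71,26,69,76]]}
After op 12 (replace /s/2 10): {"bh":{"j":[84,79,28,17,76],"jj":{"avl":48},"kcm":[26,5,46,18],"m":[6,69]},"s":[[81,40,67,80],39,10,{"v":71,"va":62},[78,43,31]],"t":{"dv":[56,56,49,46,78],"vrd":[3,88,27],"ynh":{"br":32,"g":24,"o":63,"prw":99}},"w":[[69,73,72,56],{"m":4,"pn":73,"pq":54,"xjv":16},[71,26,69,76]]}
Size at path /t: 3

Answer: 3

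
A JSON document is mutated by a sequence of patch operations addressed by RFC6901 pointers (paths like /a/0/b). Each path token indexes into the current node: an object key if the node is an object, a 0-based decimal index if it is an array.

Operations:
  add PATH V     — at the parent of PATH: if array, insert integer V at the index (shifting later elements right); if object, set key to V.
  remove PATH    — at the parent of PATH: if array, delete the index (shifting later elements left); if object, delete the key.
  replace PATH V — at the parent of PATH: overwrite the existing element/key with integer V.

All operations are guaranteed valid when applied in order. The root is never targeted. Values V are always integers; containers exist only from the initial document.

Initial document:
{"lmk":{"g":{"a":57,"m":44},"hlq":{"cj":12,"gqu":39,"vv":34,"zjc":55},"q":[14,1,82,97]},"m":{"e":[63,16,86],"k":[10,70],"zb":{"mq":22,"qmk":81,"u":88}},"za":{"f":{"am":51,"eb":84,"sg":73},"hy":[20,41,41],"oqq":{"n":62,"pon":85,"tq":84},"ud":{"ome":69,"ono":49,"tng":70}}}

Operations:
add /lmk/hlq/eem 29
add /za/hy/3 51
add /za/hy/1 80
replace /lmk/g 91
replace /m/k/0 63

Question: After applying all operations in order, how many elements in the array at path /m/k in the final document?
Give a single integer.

After op 1 (add /lmk/hlq/eem 29): {"lmk":{"g":{"a":57,"m":44},"hlq":{"cj":12,"eem":29,"gqu":39,"vv":34,"zjc":55},"q":[14,1,82,97]},"m":{"e":[63,16,86],"k":[10,70],"zb":{"mq":22,"qmk":81,"u":88}},"za":{"f":{"am":51,"eb":84,"sg":73},"hy":[20,41,41],"oqq":{"n":62,"pon":85,"tq":84},"ud":{"ome":69,"ono":49,"tng":70}}}
After op 2 (add /za/hy/3 51): {"lmk":{"g":{"a":57,"m":44},"hlq":{"cj":12,"eem":29,"gqu":39,"vv":34,"zjc":55},"q":[14,1,82,97]},"m":{"e":[63,16,86],"k":[10,70],"zb":{"mq":22,"qmk":81,"u":88}},"za":{"f":{"am":51,"eb":84,"sg":73},"hy":[20,41,41,51],"oqq":{"n":62,"pon":85,"tq":84},"ud":{"ome":69,"ono":49,"tng":70}}}
After op 3 (add /za/hy/1 80): {"lmk":{"g":{"a":57,"m":44},"hlq":{"cj":12,"eem":29,"gqu":39,"vv":34,"zjc":55},"q":[14,1,82,97]},"m":{"e":[63,16,86],"k":[10,70],"zb":{"mq":22,"qmk":81,"u":88}},"za":{"f":{"am":51,"eb":84,"sg":73},"hy":[20,80,41,41,51],"oqq":{"n":62,"pon":85,"tq":84},"ud":{"ome":69,"ono":49,"tng":70}}}
After op 4 (replace /lmk/g 91): {"lmk":{"g":91,"hlq":{"cj":12,"eem":29,"gqu":39,"vv":34,"zjc":55},"q":[14,1,82,97]},"m":{"e":[63,16,86],"k":[10,70],"zb":{"mq":22,"qmk":81,"u":88}},"za":{"f":{"am":51,"eb":84,"sg":73},"hy":[20,80,41,41,51],"oqq":{"n":62,"pon":85,"tq":84},"ud":{"ome":69,"ono":49,"tng":70}}}
After op 5 (replace /m/k/0 63): {"lmk":{"g":91,"hlq":{"cj":12,"eem":29,"gqu":39,"vv":34,"zjc":55},"q":[14,1,82,97]},"m":{"e":[63,16,86],"k":[63,70],"zb":{"mq":22,"qmk":81,"u":88}},"za":{"f":{"am":51,"eb":84,"sg":73},"hy":[20,80,41,41,51],"oqq":{"n":62,"pon":85,"tq":84},"ud":{"ome":69,"ono":49,"tng":70}}}
Size at path /m/k: 2

Answer: 2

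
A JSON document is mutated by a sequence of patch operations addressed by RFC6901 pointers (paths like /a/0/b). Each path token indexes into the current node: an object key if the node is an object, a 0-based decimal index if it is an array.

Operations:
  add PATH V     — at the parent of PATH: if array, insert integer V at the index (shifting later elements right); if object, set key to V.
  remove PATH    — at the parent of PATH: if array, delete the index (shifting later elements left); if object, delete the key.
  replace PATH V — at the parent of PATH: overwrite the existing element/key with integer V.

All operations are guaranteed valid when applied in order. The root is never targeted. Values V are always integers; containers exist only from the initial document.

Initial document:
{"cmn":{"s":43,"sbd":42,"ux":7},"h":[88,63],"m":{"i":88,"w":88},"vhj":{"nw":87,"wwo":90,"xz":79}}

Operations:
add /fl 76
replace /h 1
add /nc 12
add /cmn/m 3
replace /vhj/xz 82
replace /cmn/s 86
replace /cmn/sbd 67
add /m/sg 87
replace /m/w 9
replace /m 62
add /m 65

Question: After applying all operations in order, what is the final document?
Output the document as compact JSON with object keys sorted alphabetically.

After op 1 (add /fl 76): {"cmn":{"s":43,"sbd":42,"ux":7},"fl":76,"h":[88,63],"m":{"i":88,"w":88},"vhj":{"nw":87,"wwo":90,"xz":79}}
After op 2 (replace /h 1): {"cmn":{"s":43,"sbd":42,"ux":7},"fl":76,"h":1,"m":{"i":88,"w":88},"vhj":{"nw":87,"wwo":90,"xz":79}}
After op 3 (add /nc 12): {"cmn":{"s":43,"sbd":42,"ux":7},"fl":76,"h":1,"m":{"i":88,"w":88},"nc":12,"vhj":{"nw":87,"wwo":90,"xz":79}}
After op 4 (add /cmn/m 3): {"cmn":{"m":3,"s":43,"sbd":42,"ux":7},"fl":76,"h":1,"m":{"i":88,"w":88},"nc":12,"vhj":{"nw":87,"wwo":90,"xz":79}}
After op 5 (replace /vhj/xz 82): {"cmn":{"m":3,"s":43,"sbd":42,"ux":7},"fl":76,"h":1,"m":{"i":88,"w":88},"nc":12,"vhj":{"nw":87,"wwo":90,"xz":82}}
After op 6 (replace /cmn/s 86): {"cmn":{"m":3,"s":86,"sbd":42,"ux":7},"fl":76,"h":1,"m":{"i":88,"w":88},"nc":12,"vhj":{"nw":87,"wwo":90,"xz":82}}
After op 7 (replace /cmn/sbd 67): {"cmn":{"m":3,"s":86,"sbd":67,"ux":7},"fl":76,"h":1,"m":{"i":88,"w":88},"nc":12,"vhj":{"nw":87,"wwo":90,"xz":82}}
After op 8 (add /m/sg 87): {"cmn":{"m":3,"s":86,"sbd":67,"ux":7},"fl":76,"h":1,"m":{"i":88,"sg":87,"w":88},"nc":12,"vhj":{"nw":87,"wwo":90,"xz":82}}
After op 9 (replace /m/w 9): {"cmn":{"m":3,"s":86,"sbd":67,"ux":7},"fl":76,"h":1,"m":{"i":88,"sg":87,"w":9},"nc":12,"vhj":{"nw":87,"wwo":90,"xz":82}}
After op 10 (replace /m 62): {"cmn":{"m":3,"s":86,"sbd":67,"ux":7},"fl":76,"h":1,"m":62,"nc":12,"vhj":{"nw":87,"wwo":90,"xz":82}}
After op 11 (add /m 65): {"cmn":{"m":3,"s":86,"sbd":67,"ux":7},"fl":76,"h":1,"m":65,"nc":12,"vhj":{"nw":87,"wwo":90,"xz":82}}

Answer: {"cmn":{"m":3,"s":86,"sbd":67,"ux":7},"fl":76,"h":1,"m":65,"nc":12,"vhj":{"nw":87,"wwo":90,"xz":82}}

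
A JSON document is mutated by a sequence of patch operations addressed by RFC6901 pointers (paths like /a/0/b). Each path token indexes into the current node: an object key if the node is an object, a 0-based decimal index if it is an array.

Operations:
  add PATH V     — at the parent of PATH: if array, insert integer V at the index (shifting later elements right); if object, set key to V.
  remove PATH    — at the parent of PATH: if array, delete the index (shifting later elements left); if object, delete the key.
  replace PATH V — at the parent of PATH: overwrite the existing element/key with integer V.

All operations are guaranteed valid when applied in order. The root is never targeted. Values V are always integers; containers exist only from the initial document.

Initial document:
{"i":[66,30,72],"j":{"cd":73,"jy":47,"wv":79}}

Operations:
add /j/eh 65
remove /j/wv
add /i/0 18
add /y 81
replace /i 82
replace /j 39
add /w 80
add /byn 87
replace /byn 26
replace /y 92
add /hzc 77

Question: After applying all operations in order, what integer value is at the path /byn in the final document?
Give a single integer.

After op 1 (add /j/eh 65): {"i":[66,30,72],"j":{"cd":73,"eh":65,"jy":47,"wv":79}}
After op 2 (remove /j/wv): {"i":[66,30,72],"j":{"cd":73,"eh":65,"jy":47}}
After op 3 (add /i/0 18): {"i":[18,66,30,72],"j":{"cd":73,"eh":65,"jy":47}}
After op 4 (add /y 81): {"i":[18,66,30,72],"j":{"cd":73,"eh":65,"jy":47},"y":81}
After op 5 (replace /i 82): {"i":82,"j":{"cd":73,"eh":65,"jy":47},"y":81}
After op 6 (replace /j 39): {"i":82,"j":39,"y":81}
After op 7 (add /w 80): {"i":82,"j":39,"w":80,"y":81}
After op 8 (add /byn 87): {"byn":87,"i":82,"j":39,"w":80,"y":81}
After op 9 (replace /byn 26): {"byn":26,"i":82,"j":39,"w":80,"y":81}
After op 10 (replace /y 92): {"byn":26,"i":82,"j":39,"w":80,"y":92}
After op 11 (add /hzc 77): {"byn":26,"hzc":77,"i":82,"j":39,"w":80,"y":92}
Value at /byn: 26

Answer: 26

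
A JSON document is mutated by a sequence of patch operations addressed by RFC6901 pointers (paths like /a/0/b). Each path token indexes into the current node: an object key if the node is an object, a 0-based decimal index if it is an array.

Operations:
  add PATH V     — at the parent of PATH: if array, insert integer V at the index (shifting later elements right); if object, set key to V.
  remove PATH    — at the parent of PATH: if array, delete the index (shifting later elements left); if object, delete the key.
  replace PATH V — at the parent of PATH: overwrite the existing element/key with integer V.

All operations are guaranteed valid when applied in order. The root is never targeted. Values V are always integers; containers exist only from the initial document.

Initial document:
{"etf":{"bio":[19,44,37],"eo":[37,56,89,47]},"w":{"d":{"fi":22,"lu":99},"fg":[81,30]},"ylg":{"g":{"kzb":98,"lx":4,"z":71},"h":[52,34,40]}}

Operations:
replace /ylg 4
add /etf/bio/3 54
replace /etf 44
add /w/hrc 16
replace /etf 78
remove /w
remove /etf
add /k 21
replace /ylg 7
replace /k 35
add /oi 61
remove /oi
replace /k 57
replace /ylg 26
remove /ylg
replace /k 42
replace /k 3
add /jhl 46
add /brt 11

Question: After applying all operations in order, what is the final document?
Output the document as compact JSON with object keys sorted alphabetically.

After op 1 (replace /ylg 4): {"etf":{"bio":[19,44,37],"eo":[37,56,89,47]},"w":{"d":{"fi":22,"lu":99},"fg":[81,30]},"ylg":4}
After op 2 (add /etf/bio/3 54): {"etf":{"bio":[19,44,37,54],"eo":[37,56,89,47]},"w":{"d":{"fi":22,"lu":99},"fg":[81,30]},"ylg":4}
After op 3 (replace /etf 44): {"etf":44,"w":{"d":{"fi":22,"lu":99},"fg":[81,30]},"ylg":4}
After op 4 (add /w/hrc 16): {"etf":44,"w":{"d":{"fi":22,"lu":99},"fg":[81,30],"hrc":16},"ylg":4}
After op 5 (replace /etf 78): {"etf":78,"w":{"d":{"fi":22,"lu":99},"fg":[81,30],"hrc":16},"ylg":4}
After op 6 (remove /w): {"etf":78,"ylg":4}
After op 7 (remove /etf): {"ylg":4}
After op 8 (add /k 21): {"k":21,"ylg":4}
After op 9 (replace /ylg 7): {"k":21,"ylg":7}
After op 10 (replace /k 35): {"k":35,"ylg":7}
After op 11 (add /oi 61): {"k":35,"oi":61,"ylg":7}
After op 12 (remove /oi): {"k":35,"ylg":7}
After op 13 (replace /k 57): {"k":57,"ylg":7}
After op 14 (replace /ylg 26): {"k":57,"ylg":26}
After op 15 (remove /ylg): {"k":57}
After op 16 (replace /k 42): {"k":42}
After op 17 (replace /k 3): {"k":3}
After op 18 (add /jhl 46): {"jhl":46,"k":3}
After op 19 (add /brt 11): {"brt":11,"jhl":46,"k":3}

Answer: {"brt":11,"jhl":46,"k":3}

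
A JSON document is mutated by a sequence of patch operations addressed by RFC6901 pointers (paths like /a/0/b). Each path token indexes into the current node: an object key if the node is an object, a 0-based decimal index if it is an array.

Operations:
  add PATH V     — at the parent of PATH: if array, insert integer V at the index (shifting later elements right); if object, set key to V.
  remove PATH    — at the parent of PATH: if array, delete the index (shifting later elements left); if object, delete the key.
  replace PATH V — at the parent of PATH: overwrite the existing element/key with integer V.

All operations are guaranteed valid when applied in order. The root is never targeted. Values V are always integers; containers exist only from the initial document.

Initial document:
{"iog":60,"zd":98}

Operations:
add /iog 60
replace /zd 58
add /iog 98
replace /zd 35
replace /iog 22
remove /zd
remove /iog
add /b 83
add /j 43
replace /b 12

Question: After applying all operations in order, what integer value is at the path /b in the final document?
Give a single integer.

Answer: 12

Derivation:
After op 1 (add /iog 60): {"iog":60,"zd":98}
After op 2 (replace /zd 58): {"iog":60,"zd":58}
After op 3 (add /iog 98): {"iog":98,"zd":58}
After op 4 (replace /zd 35): {"iog":98,"zd":35}
After op 5 (replace /iog 22): {"iog":22,"zd":35}
After op 6 (remove /zd): {"iog":22}
After op 7 (remove /iog): {}
After op 8 (add /b 83): {"b":83}
After op 9 (add /j 43): {"b":83,"j":43}
After op 10 (replace /b 12): {"b":12,"j":43}
Value at /b: 12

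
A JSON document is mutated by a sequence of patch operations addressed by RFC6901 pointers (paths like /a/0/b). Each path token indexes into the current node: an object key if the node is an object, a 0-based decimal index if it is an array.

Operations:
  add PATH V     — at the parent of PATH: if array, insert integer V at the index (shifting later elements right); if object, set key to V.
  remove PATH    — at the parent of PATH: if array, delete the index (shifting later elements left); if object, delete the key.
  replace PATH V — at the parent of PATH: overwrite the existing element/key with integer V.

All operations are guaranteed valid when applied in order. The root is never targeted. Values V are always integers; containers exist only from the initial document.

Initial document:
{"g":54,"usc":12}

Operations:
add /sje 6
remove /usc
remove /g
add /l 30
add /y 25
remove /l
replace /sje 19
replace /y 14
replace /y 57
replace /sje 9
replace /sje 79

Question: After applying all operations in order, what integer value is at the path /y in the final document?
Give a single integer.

After op 1 (add /sje 6): {"g":54,"sje":6,"usc":12}
After op 2 (remove /usc): {"g":54,"sje":6}
After op 3 (remove /g): {"sje":6}
After op 4 (add /l 30): {"l":30,"sje":6}
After op 5 (add /y 25): {"l":30,"sje":6,"y":25}
After op 6 (remove /l): {"sje":6,"y":25}
After op 7 (replace /sje 19): {"sje":19,"y":25}
After op 8 (replace /y 14): {"sje":19,"y":14}
After op 9 (replace /y 57): {"sje":19,"y":57}
After op 10 (replace /sje 9): {"sje":9,"y":57}
After op 11 (replace /sje 79): {"sje":79,"y":57}
Value at /y: 57

Answer: 57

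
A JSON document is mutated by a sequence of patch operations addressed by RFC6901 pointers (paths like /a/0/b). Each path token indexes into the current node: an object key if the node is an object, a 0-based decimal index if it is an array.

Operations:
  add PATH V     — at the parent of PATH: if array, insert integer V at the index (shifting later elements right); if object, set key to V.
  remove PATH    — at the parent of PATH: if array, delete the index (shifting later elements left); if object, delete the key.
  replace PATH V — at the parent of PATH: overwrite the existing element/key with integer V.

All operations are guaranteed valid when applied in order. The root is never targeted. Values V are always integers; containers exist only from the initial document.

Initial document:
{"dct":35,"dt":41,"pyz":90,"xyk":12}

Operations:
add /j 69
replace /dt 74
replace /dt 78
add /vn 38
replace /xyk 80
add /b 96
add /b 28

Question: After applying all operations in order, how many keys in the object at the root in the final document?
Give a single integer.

After op 1 (add /j 69): {"dct":35,"dt":41,"j":69,"pyz":90,"xyk":12}
After op 2 (replace /dt 74): {"dct":35,"dt":74,"j":69,"pyz":90,"xyk":12}
After op 3 (replace /dt 78): {"dct":35,"dt":78,"j":69,"pyz":90,"xyk":12}
After op 4 (add /vn 38): {"dct":35,"dt":78,"j":69,"pyz":90,"vn":38,"xyk":12}
After op 5 (replace /xyk 80): {"dct":35,"dt":78,"j":69,"pyz":90,"vn":38,"xyk":80}
After op 6 (add /b 96): {"b":96,"dct":35,"dt":78,"j":69,"pyz":90,"vn":38,"xyk":80}
After op 7 (add /b 28): {"b":28,"dct":35,"dt":78,"j":69,"pyz":90,"vn":38,"xyk":80}
Size at the root: 7

Answer: 7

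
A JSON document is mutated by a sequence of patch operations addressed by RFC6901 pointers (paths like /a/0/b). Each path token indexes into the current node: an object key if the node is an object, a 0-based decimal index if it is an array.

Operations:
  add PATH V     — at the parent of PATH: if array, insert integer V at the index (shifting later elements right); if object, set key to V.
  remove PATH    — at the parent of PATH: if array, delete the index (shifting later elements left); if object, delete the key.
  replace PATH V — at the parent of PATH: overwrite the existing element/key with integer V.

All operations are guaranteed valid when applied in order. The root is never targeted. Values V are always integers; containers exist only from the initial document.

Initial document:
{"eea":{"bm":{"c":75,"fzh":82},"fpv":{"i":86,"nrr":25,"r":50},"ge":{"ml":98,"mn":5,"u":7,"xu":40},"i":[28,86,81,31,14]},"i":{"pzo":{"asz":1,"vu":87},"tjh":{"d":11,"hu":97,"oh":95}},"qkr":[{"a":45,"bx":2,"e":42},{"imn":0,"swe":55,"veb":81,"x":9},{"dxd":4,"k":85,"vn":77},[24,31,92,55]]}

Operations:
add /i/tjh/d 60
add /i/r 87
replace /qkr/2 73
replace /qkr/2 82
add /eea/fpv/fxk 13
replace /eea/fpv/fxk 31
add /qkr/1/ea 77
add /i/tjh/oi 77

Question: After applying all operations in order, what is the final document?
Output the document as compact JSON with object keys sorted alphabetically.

Answer: {"eea":{"bm":{"c":75,"fzh":82},"fpv":{"fxk":31,"i":86,"nrr":25,"r":50},"ge":{"ml":98,"mn":5,"u":7,"xu":40},"i":[28,86,81,31,14]},"i":{"pzo":{"asz":1,"vu":87},"r":87,"tjh":{"d":60,"hu":97,"oh":95,"oi":77}},"qkr":[{"a":45,"bx":2,"e":42},{"ea":77,"imn":0,"swe":55,"veb":81,"x":9},82,[24,31,92,55]]}

Derivation:
After op 1 (add /i/tjh/d 60): {"eea":{"bm":{"c":75,"fzh":82},"fpv":{"i":86,"nrr":25,"r":50},"ge":{"ml":98,"mn":5,"u":7,"xu":40},"i":[28,86,81,31,14]},"i":{"pzo":{"asz":1,"vu":87},"tjh":{"d":60,"hu":97,"oh":95}},"qkr":[{"a":45,"bx":2,"e":42},{"imn":0,"swe":55,"veb":81,"x":9},{"dxd":4,"k":85,"vn":77},[24,31,92,55]]}
After op 2 (add /i/r 87): {"eea":{"bm":{"c":75,"fzh":82},"fpv":{"i":86,"nrr":25,"r":50},"ge":{"ml":98,"mn":5,"u":7,"xu":40},"i":[28,86,81,31,14]},"i":{"pzo":{"asz":1,"vu":87},"r":87,"tjh":{"d":60,"hu":97,"oh":95}},"qkr":[{"a":45,"bx":2,"e":42},{"imn":0,"swe":55,"veb":81,"x":9},{"dxd":4,"k":85,"vn":77},[24,31,92,55]]}
After op 3 (replace /qkr/2 73): {"eea":{"bm":{"c":75,"fzh":82},"fpv":{"i":86,"nrr":25,"r":50},"ge":{"ml":98,"mn":5,"u":7,"xu":40},"i":[28,86,81,31,14]},"i":{"pzo":{"asz":1,"vu":87},"r":87,"tjh":{"d":60,"hu":97,"oh":95}},"qkr":[{"a":45,"bx":2,"e":42},{"imn":0,"swe":55,"veb":81,"x":9},73,[24,31,92,55]]}
After op 4 (replace /qkr/2 82): {"eea":{"bm":{"c":75,"fzh":82},"fpv":{"i":86,"nrr":25,"r":50},"ge":{"ml":98,"mn":5,"u":7,"xu":40},"i":[28,86,81,31,14]},"i":{"pzo":{"asz":1,"vu":87},"r":87,"tjh":{"d":60,"hu":97,"oh":95}},"qkr":[{"a":45,"bx":2,"e":42},{"imn":0,"swe":55,"veb":81,"x":9},82,[24,31,92,55]]}
After op 5 (add /eea/fpv/fxk 13): {"eea":{"bm":{"c":75,"fzh":82},"fpv":{"fxk":13,"i":86,"nrr":25,"r":50},"ge":{"ml":98,"mn":5,"u":7,"xu":40},"i":[28,86,81,31,14]},"i":{"pzo":{"asz":1,"vu":87},"r":87,"tjh":{"d":60,"hu":97,"oh":95}},"qkr":[{"a":45,"bx":2,"e":42},{"imn":0,"swe":55,"veb":81,"x":9},82,[24,31,92,55]]}
After op 6 (replace /eea/fpv/fxk 31): {"eea":{"bm":{"c":75,"fzh":82},"fpv":{"fxk":31,"i":86,"nrr":25,"r":50},"ge":{"ml":98,"mn":5,"u":7,"xu":40},"i":[28,86,81,31,14]},"i":{"pzo":{"asz":1,"vu":87},"r":87,"tjh":{"d":60,"hu":97,"oh":95}},"qkr":[{"a":45,"bx":2,"e":42},{"imn":0,"swe":55,"veb":81,"x":9},82,[24,31,92,55]]}
After op 7 (add /qkr/1/ea 77): {"eea":{"bm":{"c":75,"fzh":82},"fpv":{"fxk":31,"i":86,"nrr":25,"r":50},"ge":{"ml":98,"mn":5,"u":7,"xu":40},"i":[28,86,81,31,14]},"i":{"pzo":{"asz":1,"vu":87},"r":87,"tjh":{"d":60,"hu":97,"oh":95}},"qkr":[{"a":45,"bx":2,"e":42},{"ea":77,"imn":0,"swe":55,"veb":81,"x":9},82,[24,31,92,55]]}
After op 8 (add /i/tjh/oi 77): {"eea":{"bm":{"c":75,"fzh":82},"fpv":{"fxk":31,"i":86,"nrr":25,"r":50},"ge":{"ml":98,"mn":5,"u":7,"xu":40},"i":[28,86,81,31,14]},"i":{"pzo":{"asz":1,"vu":87},"r":87,"tjh":{"d":60,"hu":97,"oh":95,"oi":77}},"qkr":[{"a":45,"bx":2,"e":42},{"ea":77,"imn":0,"swe":55,"veb":81,"x":9},82,[24,31,92,55]]}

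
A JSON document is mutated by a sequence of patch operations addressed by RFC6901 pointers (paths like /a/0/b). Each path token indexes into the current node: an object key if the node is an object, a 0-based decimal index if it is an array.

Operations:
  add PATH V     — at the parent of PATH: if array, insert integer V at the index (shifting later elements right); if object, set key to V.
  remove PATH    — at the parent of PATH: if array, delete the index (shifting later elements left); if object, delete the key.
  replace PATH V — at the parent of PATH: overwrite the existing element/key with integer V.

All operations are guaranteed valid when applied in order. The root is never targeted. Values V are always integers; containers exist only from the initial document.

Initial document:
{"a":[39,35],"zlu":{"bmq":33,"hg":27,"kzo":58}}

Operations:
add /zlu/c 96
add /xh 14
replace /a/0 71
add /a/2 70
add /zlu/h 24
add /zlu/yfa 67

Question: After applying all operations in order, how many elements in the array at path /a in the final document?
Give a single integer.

After op 1 (add /zlu/c 96): {"a":[39,35],"zlu":{"bmq":33,"c":96,"hg":27,"kzo":58}}
After op 2 (add /xh 14): {"a":[39,35],"xh":14,"zlu":{"bmq":33,"c":96,"hg":27,"kzo":58}}
After op 3 (replace /a/0 71): {"a":[71,35],"xh":14,"zlu":{"bmq":33,"c":96,"hg":27,"kzo":58}}
After op 4 (add /a/2 70): {"a":[71,35,70],"xh":14,"zlu":{"bmq":33,"c":96,"hg":27,"kzo":58}}
After op 5 (add /zlu/h 24): {"a":[71,35,70],"xh":14,"zlu":{"bmq":33,"c":96,"h":24,"hg":27,"kzo":58}}
After op 6 (add /zlu/yfa 67): {"a":[71,35,70],"xh":14,"zlu":{"bmq":33,"c":96,"h":24,"hg":27,"kzo":58,"yfa":67}}
Size at path /a: 3

Answer: 3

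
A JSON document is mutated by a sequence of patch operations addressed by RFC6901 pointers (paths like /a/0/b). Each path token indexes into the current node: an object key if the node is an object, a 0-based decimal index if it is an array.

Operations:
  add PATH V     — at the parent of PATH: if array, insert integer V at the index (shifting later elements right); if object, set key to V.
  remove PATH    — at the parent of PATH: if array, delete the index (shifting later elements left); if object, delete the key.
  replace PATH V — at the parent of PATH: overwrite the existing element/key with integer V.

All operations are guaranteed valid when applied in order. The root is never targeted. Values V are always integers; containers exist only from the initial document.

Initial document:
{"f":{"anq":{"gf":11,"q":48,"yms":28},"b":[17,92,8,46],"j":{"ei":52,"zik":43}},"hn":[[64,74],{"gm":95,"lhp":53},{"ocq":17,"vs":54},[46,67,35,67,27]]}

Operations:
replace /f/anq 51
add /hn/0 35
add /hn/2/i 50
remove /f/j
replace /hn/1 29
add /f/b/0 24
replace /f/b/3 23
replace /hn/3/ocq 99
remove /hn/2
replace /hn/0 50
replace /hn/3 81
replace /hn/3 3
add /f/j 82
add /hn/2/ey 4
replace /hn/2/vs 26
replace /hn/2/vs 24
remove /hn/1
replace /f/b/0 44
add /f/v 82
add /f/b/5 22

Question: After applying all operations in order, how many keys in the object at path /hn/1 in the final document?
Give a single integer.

After op 1 (replace /f/anq 51): {"f":{"anq":51,"b":[17,92,8,46],"j":{"ei":52,"zik":43}},"hn":[[64,74],{"gm":95,"lhp":53},{"ocq":17,"vs":54},[46,67,35,67,27]]}
After op 2 (add /hn/0 35): {"f":{"anq":51,"b":[17,92,8,46],"j":{"ei":52,"zik":43}},"hn":[35,[64,74],{"gm":95,"lhp":53},{"ocq":17,"vs":54},[46,67,35,67,27]]}
After op 3 (add /hn/2/i 50): {"f":{"anq":51,"b":[17,92,8,46],"j":{"ei":52,"zik":43}},"hn":[35,[64,74],{"gm":95,"i":50,"lhp":53},{"ocq":17,"vs":54},[46,67,35,67,27]]}
After op 4 (remove /f/j): {"f":{"anq":51,"b":[17,92,8,46]},"hn":[35,[64,74],{"gm":95,"i":50,"lhp":53},{"ocq":17,"vs":54},[46,67,35,67,27]]}
After op 5 (replace /hn/1 29): {"f":{"anq":51,"b":[17,92,8,46]},"hn":[35,29,{"gm":95,"i":50,"lhp":53},{"ocq":17,"vs":54},[46,67,35,67,27]]}
After op 6 (add /f/b/0 24): {"f":{"anq":51,"b":[24,17,92,8,46]},"hn":[35,29,{"gm":95,"i":50,"lhp":53},{"ocq":17,"vs":54},[46,67,35,67,27]]}
After op 7 (replace /f/b/3 23): {"f":{"anq":51,"b":[24,17,92,23,46]},"hn":[35,29,{"gm":95,"i":50,"lhp":53},{"ocq":17,"vs":54},[46,67,35,67,27]]}
After op 8 (replace /hn/3/ocq 99): {"f":{"anq":51,"b":[24,17,92,23,46]},"hn":[35,29,{"gm":95,"i":50,"lhp":53},{"ocq":99,"vs":54},[46,67,35,67,27]]}
After op 9 (remove /hn/2): {"f":{"anq":51,"b":[24,17,92,23,46]},"hn":[35,29,{"ocq":99,"vs":54},[46,67,35,67,27]]}
After op 10 (replace /hn/0 50): {"f":{"anq":51,"b":[24,17,92,23,46]},"hn":[50,29,{"ocq":99,"vs":54},[46,67,35,67,27]]}
After op 11 (replace /hn/3 81): {"f":{"anq":51,"b":[24,17,92,23,46]},"hn":[50,29,{"ocq":99,"vs":54},81]}
After op 12 (replace /hn/3 3): {"f":{"anq":51,"b":[24,17,92,23,46]},"hn":[50,29,{"ocq":99,"vs":54},3]}
After op 13 (add /f/j 82): {"f":{"anq":51,"b":[24,17,92,23,46],"j":82},"hn":[50,29,{"ocq":99,"vs":54},3]}
After op 14 (add /hn/2/ey 4): {"f":{"anq":51,"b":[24,17,92,23,46],"j":82},"hn":[50,29,{"ey":4,"ocq":99,"vs":54},3]}
After op 15 (replace /hn/2/vs 26): {"f":{"anq":51,"b":[24,17,92,23,46],"j":82},"hn":[50,29,{"ey":4,"ocq":99,"vs":26},3]}
After op 16 (replace /hn/2/vs 24): {"f":{"anq":51,"b":[24,17,92,23,46],"j":82},"hn":[50,29,{"ey":4,"ocq":99,"vs":24},3]}
After op 17 (remove /hn/1): {"f":{"anq":51,"b":[24,17,92,23,46],"j":82},"hn":[50,{"ey":4,"ocq":99,"vs":24},3]}
After op 18 (replace /f/b/0 44): {"f":{"anq":51,"b":[44,17,92,23,46],"j":82},"hn":[50,{"ey":4,"ocq":99,"vs":24},3]}
After op 19 (add /f/v 82): {"f":{"anq":51,"b":[44,17,92,23,46],"j":82,"v":82},"hn":[50,{"ey":4,"ocq":99,"vs":24},3]}
After op 20 (add /f/b/5 22): {"f":{"anq":51,"b":[44,17,92,23,46,22],"j":82,"v":82},"hn":[50,{"ey":4,"ocq":99,"vs":24},3]}
Size at path /hn/1: 3

Answer: 3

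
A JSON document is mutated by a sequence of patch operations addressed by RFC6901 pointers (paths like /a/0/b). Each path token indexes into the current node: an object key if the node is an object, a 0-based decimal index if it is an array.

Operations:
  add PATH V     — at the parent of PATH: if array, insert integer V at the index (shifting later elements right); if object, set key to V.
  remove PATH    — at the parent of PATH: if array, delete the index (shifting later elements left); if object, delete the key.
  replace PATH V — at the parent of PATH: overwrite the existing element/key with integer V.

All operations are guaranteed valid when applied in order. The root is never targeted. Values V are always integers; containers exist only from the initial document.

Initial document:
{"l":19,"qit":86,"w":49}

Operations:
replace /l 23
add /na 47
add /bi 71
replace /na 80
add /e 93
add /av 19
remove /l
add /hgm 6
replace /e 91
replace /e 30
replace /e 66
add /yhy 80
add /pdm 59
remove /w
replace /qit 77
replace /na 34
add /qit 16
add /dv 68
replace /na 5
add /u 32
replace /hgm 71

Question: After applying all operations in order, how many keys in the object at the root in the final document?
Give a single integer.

After op 1 (replace /l 23): {"l":23,"qit":86,"w":49}
After op 2 (add /na 47): {"l":23,"na":47,"qit":86,"w":49}
After op 3 (add /bi 71): {"bi":71,"l":23,"na":47,"qit":86,"w":49}
After op 4 (replace /na 80): {"bi":71,"l":23,"na":80,"qit":86,"w":49}
After op 5 (add /e 93): {"bi":71,"e":93,"l":23,"na":80,"qit":86,"w":49}
After op 6 (add /av 19): {"av":19,"bi":71,"e":93,"l":23,"na":80,"qit":86,"w":49}
After op 7 (remove /l): {"av":19,"bi":71,"e":93,"na":80,"qit":86,"w":49}
After op 8 (add /hgm 6): {"av":19,"bi":71,"e":93,"hgm":6,"na":80,"qit":86,"w":49}
After op 9 (replace /e 91): {"av":19,"bi":71,"e":91,"hgm":6,"na":80,"qit":86,"w":49}
After op 10 (replace /e 30): {"av":19,"bi":71,"e":30,"hgm":6,"na":80,"qit":86,"w":49}
After op 11 (replace /e 66): {"av":19,"bi":71,"e":66,"hgm":6,"na":80,"qit":86,"w":49}
After op 12 (add /yhy 80): {"av":19,"bi":71,"e":66,"hgm":6,"na":80,"qit":86,"w":49,"yhy":80}
After op 13 (add /pdm 59): {"av":19,"bi":71,"e":66,"hgm":6,"na":80,"pdm":59,"qit":86,"w":49,"yhy":80}
After op 14 (remove /w): {"av":19,"bi":71,"e":66,"hgm":6,"na":80,"pdm":59,"qit":86,"yhy":80}
After op 15 (replace /qit 77): {"av":19,"bi":71,"e":66,"hgm":6,"na":80,"pdm":59,"qit":77,"yhy":80}
After op 16 (replace /na 34): {"av":19,"bi":71,"e":66,"hgm":6,"na":34,"pdm":59,"qit":77,"yhy":80}
After op 17 (add /qit 16): {"av":19,"bi":71,"e":66,"hgm":6,"na":34,"pdm":59,"qit":16,"yhy":80}
After op 18 (add /dv 68): {"av":19,"bi":71,"dv":68,"e":66,"hgm":6,"na":34,"pdm":59,"qit":16,"yhy":80}
After op 19 (replace /na 5): {"av":19,"bi":71,"dv":68,"e":66,"hgm":6,"na":5,"pdm":59,"qit":16,"yhy":80}
After op 20 (add /u 32): {"av":19,"bi":71,"dv":68,"e":66,"hgm":6,"na":5,"pdm":59,"qit":16,"u":32,"yhy":80}
After op 21 (replace /hgm 71): {"av":19,"bi":71,"dv":68,"e":66,"hgm":71,"na":5,"pdm":59,"qit":16,"u":32,"yhy":80}
Size at the root: 10

Answer: 10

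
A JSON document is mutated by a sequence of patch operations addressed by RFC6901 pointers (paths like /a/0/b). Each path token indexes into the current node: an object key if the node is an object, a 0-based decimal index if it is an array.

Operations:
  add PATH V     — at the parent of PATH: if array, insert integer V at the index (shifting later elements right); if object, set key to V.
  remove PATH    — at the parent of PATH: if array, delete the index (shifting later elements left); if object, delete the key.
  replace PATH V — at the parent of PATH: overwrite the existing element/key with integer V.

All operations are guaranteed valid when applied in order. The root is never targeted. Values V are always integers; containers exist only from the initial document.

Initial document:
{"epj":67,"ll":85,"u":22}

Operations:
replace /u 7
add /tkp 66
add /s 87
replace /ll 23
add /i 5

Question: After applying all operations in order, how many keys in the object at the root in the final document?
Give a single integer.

Answer: 6

Derivation:
After op 1 (replace /u 7): {"epj":67,"ll":85,"u":7}
After op 2 (add /tkp 66): {"epj":67,"ll":85,"tkp":66,"u":7}
After op 3 (add /s 87): {"epj":67,"ll":85,"s":87,"tkp":66,"u":7}
After op 4 (replace /ll 23): {"epj":67,"ll":23,"s":87,"tkp":66,"u":7}
After op 5 (add /i 5): {"epj":67,"i":5,"ll":23,"s":87,"tkp":66,"u":7}
Size at the root: 6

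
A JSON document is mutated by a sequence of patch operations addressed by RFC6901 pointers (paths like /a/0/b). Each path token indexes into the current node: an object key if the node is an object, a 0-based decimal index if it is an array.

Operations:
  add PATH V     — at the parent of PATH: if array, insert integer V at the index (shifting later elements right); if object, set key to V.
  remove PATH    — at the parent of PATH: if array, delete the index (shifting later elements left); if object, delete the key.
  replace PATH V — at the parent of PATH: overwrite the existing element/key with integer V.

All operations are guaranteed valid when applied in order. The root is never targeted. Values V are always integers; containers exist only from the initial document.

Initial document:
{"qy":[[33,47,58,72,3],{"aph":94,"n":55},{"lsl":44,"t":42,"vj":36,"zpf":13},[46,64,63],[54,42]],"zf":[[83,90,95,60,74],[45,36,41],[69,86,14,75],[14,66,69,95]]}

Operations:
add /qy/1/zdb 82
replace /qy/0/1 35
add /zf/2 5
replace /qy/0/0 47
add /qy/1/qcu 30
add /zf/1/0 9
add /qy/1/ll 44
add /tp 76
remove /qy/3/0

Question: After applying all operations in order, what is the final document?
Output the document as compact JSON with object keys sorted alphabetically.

After op 1 (add /qy/1/zdb 82): {"qy":[[33,47,58,72,3],{"aph":94,"n":55,"zdb":82},{"lsl":44,"t":42,"vj":36,"zpf":13},[46,64,63],[54,42]],"zf":[[83,90,95,60,74],[45,36,41],[69,86,14,75],[14,66,69,95]]}
After op 2 (replace /qy/0/1 35): {"qy":[[33,35,58,72,3],{"aph":94,"n":55,"zdb":82},{"lsl":44,"t":42,"vj":36,"zpf":13},[46,64,63],[54,42]],"zf":[[83,90,95,60,74],[45,36,41],[69,86,14,75],[14,66,69,95]]}
After op 3 (add /zf/2 5): {"qy":[[33,35,58,72,3],{"aph":94,"n":55,"zdb":82},{"lsl":44,"t":42,"vj":36,"zpf":13},[46,64,63],[54,42]],"zf":[[83,90,95,60,74],[45,36,41],5,[69,86,14,75],[14,66,69,95]]}
After op 4 (replace /qy/0/0 47): {"qy":[[47,35,58,72,3],{"aph":94,"n":55,"zdb":82},{"lsl":44,"t":42,"vj":36,"zpf":13},[46,64,63],[54,42]],"zf":[[83,90,95,60,74],[45,36,41],5,[69,86,14,75],[14,66,69,95]]}
After op 5 (add /qy/1/qcu 30): {"qy":[[47,35,58,72,3],{"aph":94,"n":55,"qcu":30,"zdb":82},{"lsl":44,"t":42,"vj":36,"zpf":13},[46,64,63],[54,42]],"zf":[[83,90,95,60,74],[45,36,41],5,[69,86,14,75],[14,66,69,95]]}
After op 6 (add /zf/1/0 9): {"qy":[[47,35,58,72,3],{"aph":94,"n":55,"qcu":30,"zdb":82},{"lsl":44,"t":42,"vj":36,"zpf":13},[46,64,63],[54,42]],"zf":[[83,90,95,60,74],[9,45,36,41],5,[69,86,14,75],[14,66,69,95]]}
After op 7 (add /qy/1/ll 44): {"qy":[[47,35,58,72,3],{"aph":94,"ll":44,"n":55,"qcu":30,"zdb":82},{"lsl":44,"t":42,"vj":36,"zpf":13},[46,64,63],[54,42]],"zf":[[83,90,95,60,74],[9,45,36,41],5,[69,86,14,75],[14,66,69,95]]}
After op 8 (add /tp 76): {"qy":[[47,35,58,72,3],{"aph":94,"ll":44,"n":55,"qcu":30,"zdb":82},{"lsl":44,"t":42,"vj":36,"zpf":13},[46,64,63],[54,42]],"tp":76,"zf":[[83,90,95,60,74],[9,45,36,41],5,[69,86,14,75],[14,66,69,95]]}
After op 9 (remove /qy/3/0): {"qy":[[47,35,58,72,3],{"aph":94,"ll":44,"n":55,"qcu":30,"zdb":82},{"lsl":44,"t":42,"vj":36,"zpf":13},[64,63],[54,42]],"tp":76,"zf":[[83,90,95,60,74],[9,45,36,41],5,[69,86,14,75],[14,66,69,95]]}

Answer: {"qy":[[47,35,58,72,3],{"aph":94,"ll":44,"n":55,"qcu":30,"zdb":82},{"lsl":44,"t":42,"vj":36,"zpf":13},[64,63],[54,42]],"tp":76,"zf":[[83,90,95,60,74],[9,45,36,41],5,[69,86,14,75],[14,66,69,95]]}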